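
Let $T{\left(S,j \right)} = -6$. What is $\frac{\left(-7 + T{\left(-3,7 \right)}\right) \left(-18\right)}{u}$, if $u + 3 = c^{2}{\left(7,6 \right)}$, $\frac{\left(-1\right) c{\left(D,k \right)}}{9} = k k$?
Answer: $\frac{78}{34991} \approx 0.0022291$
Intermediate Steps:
$c{\left(D,k \right)} = - 9 k^{2}$ ($c{\left(D,k \right)} = - 9 k k = - 9 k^{2}$)
$u = 104973$ ($u = -3 + \left(- 9 \cdot 6^{2}\right)^{2} = -3 + \left(\left(-9\right) 36\right)^{2} = -3 + \left(-324\right)^{2} = -3 + 104976 = 104973$)
$\frac{\left(-7 + T{\left(-3,7 \right)}\right) \left(-18\right)}{u} = \frac{\left(-7 - 6\right) \left(-18\right)}{104973} = \left(-13\right) \left(-18\right) \frac{1}{104973} = 234 \cdot \frac{1}{104973} = \frac{78}{34991}$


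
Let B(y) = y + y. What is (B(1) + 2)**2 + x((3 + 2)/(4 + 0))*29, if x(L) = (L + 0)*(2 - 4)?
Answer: -113/2 ≈ -56.500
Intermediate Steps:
B(y) = 2*y
x(L) = -2*L (x(L) = L*(-2) = -2*L)
(B(1) + 2)**2 + x((3 + 2)/(4 + 0))*29 = (2*1 + 2)**2 - 2*(3 + 2)/(4 + 0)*29 = (2 + 2)**2 - 10/4*29 = 4**2 - 10/4*29 = 16 - 2*5/4*29 = 16 - 5/2*29 = 16 - 145/2 = -113/2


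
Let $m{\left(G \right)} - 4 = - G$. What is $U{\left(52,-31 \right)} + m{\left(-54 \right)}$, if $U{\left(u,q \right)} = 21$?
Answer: $79$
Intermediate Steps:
$m{\left(G \right)} = 4 - G$
$U{\left(52,-31 \right)} + m{\left(-54 \right)} = 21 + \left(4 - -54\right) = 21 + \left(4 + 54\right) = 21 + 58 = 79$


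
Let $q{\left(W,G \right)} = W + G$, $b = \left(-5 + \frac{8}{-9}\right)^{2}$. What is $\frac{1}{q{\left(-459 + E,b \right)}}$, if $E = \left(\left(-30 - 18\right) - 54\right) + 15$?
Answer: $- \frac{81}{41417} \approx -0.0019557$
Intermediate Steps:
$E = -87$ ($E = \left(-48 - 54\right) + 15 = -102 + 15 = -87$)
$b = \frac{2809}{81}$ ($b = \left(-5 + 8 \left(- \frac{1}{9}\right)\right)^{2} = \left(-5 - \frac{8}{9}\right)^{2} = \left(- \frac{53}{9}\right)^{2} = \frac{2809}{81} \approx 34.679$)
$q{\left(W,G \right)} = G + W$
$\frac{1}{q{\left(-459 + E,b \right)}} = \frac{1}{\frac{2809}{81} - 546} = \frac{1}{- \frac{41417}{81}} = - \frac{81}{41417}$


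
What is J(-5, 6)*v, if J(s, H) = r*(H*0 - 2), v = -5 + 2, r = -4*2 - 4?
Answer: -72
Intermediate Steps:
r = -12 (r = -8 - 4 = -12)
v = -3
J(s, H) = 24 (J(s, H) = -12*(H*0 - 2) = -12*(0 - 2) = -12*(-2) = 24)
J(-5, 6)*v = 24*(-3) = -72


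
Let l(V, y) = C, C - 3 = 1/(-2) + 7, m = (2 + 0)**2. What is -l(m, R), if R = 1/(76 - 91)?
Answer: -19/2 ≈ -9.5000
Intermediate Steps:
R = -1/15 (R = 1/(-15) = -1/15 ≈ -0.066667)
m = 4 (m = 2**2 = 4)
C = 19/2 (C = 3 + (1/(-2) + 7) = 3 + (-1/2 + 7) = 3 + 13/2 = 19/2 ≈ 9.5000)
l(V, y) = 19/2
-l(m, R) = -1*19/2 = -19/2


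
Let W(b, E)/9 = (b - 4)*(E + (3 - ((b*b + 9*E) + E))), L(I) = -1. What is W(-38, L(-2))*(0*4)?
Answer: 0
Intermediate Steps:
W(b, E) = 9*(-4 + b)*(3 - b² - 9*E) (W(b, E) = 9*((b - 4)*(E + (3 - ((b*b + 9*E) + E)))) = 9*((-4 + b)*(E + (3 - ((b² + 9*E) + E)))) = 9*((-4 + b)*(E + (3 - (b² + 10*E)))) = 9*((-4 + b)*(E + (3 + (-b² - 10*E)))) = 9*((-4 + b)*(E + (3 - b² - 10*E))) = 9*((-4 + b)*(3 - b² - 9*E)) = 9*(-4 + b)*(3 - b² - 9*E))
W(-38, L(-2))*(0*4) = (-108 - 9*(-38)³ + 27*(-38) + 36*(-38)² + 324*(-1) - 81*(-1)*(-38))*(0*4) = (-108 - 9*(-54872) - 1026 + 36*1444 - 324 - 3078)*0 = (-108 + 493848 - 1026 + 51984 - 324 - 3078)*0 = 541296*0 = 0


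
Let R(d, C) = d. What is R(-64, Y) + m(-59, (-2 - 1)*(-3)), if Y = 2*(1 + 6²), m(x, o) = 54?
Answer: -10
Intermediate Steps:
Y = 74 (Y = 2*(1 + 36) = 2*37 = 74)
R(-64, Y) + m(-59, (-2 - 1)*(-3)) = -64 + 54 = -10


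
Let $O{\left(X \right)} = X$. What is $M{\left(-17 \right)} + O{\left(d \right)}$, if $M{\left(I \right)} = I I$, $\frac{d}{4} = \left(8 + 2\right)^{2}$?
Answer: $689$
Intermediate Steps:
$d = 400$ ($d = 4 \left(8 + 2\right)^{2} = 4 \cdot 10^{2} = 4 \cdot 100 = 400$)
$M{\left(I \right)} = I^{2}$
$M{\left(-17 \right)} + O{\left(d \right)} = \left(-17\right)^{2} + 400 = 289 + 400 = 689$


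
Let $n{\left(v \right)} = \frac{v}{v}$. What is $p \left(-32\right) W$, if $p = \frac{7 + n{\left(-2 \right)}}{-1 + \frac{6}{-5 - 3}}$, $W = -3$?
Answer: $- \frac{3072}{7} \approx -438.86$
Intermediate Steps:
$n{\left(v \right)} = 1$
$p = - \frac{32}{7}$ ($p = \frac{7 + 1}{-1 + \frac{6}{-5 - 3}} = \frac{8}{-1 + \frac{6}{-8}} = \frac{8}{-1 + 6 \left(- \frac{1}{8}\right)} = \frac{8}{-1 - \frac{3}{4}} = \frac{8}{- \frac{7}{4}} = 8 \left(- \frac{4}{7}\right) = - \frac{32}{7} \approx -4.5714$)
$p \left(-32\right) W = \left(- \frac{32}{7}\right) \left(-32\right) \left(-3\right) = \frac{1024}{7} \left(-3\right) = - \frac{3072}{7}$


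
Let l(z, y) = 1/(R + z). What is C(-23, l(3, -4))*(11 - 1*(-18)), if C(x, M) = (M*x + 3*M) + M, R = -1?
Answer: -551/2 ≈ -275.50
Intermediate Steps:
l(z, y) = 1/(-1 + z)
C(x, M) = 4*M + M*x (C(x, M) = (3*M + M*x) + M = 4*M + M*x)
C(-23, l(3, -4))*(11 - 1*(-18)) = ((4 - 23)/(-1 + 3))*(11 - 1*(-18)) = (-19/2)*(11 + 18) = ((1/2)*(-19))*29 = -19/2*29 = -551/2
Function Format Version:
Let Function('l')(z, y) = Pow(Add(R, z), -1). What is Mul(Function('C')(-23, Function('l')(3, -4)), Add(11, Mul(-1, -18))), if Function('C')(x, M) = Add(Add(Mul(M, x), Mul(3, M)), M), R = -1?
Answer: Rational(-551, 2) ≈ -275.50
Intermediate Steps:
Function('l')(z, y) = Pow(Add(-1, z), -1)
Function('C')(x, M) = Add(Mul(4, M), Mul(M, x)) (Function('C')(x, M) = Add(Add(Mul(3, M), Mul(M, x)), M) = Add(Mul(4, M), Mul(M, x)))
Mul(Function('C')(-23, Function('l')(3, -4)), Add(11, Mul(-1, -18))) = Mul(Mul(Pow(Add(-1, 3), -1), Add(4, -23)), Add(11, Mul(-1, -18))) = Mul(Mul(Pow(2, -1), -19), Add(11, 18)) = Mul(Mul(Rational(1, 2), -19), 29) = Mul(Rational(-19, 2), 29) = Rational(-551, 2)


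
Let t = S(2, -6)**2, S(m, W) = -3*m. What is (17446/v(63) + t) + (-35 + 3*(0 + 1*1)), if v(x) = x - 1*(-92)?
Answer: 18066/155 ≈ 116.55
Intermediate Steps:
v(x) = 92 + x (v(x) = x + 92 = 92 + x)
t = 36 (t = (-3*2)**2 = (-6)**2 = 36)
(17446/v(63) + t) + (-35 + 3*(0 + 1*1)) = (17446/(92 + 63) + 36) + (-35 + 3*(0 + 1*1)) = (17446/155 + 36) + (-35 + 3*(0 + 1)) = (17446*(1/155) + 36) + (-35 + 3*1) = (17446/155 + 36) + (-35 + 3) = 23026/155 - 32 = 18066/155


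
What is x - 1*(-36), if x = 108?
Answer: 144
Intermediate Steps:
x - 1*(-36) = 108 - 1*(-36) = 108 + 36 = 144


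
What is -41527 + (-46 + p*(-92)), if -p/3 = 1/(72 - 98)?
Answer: -540587/13 ≈ -41584.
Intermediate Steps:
p = 3/26 (p = -3/(72 - 98) = -3/(-26) = -3*(-1/26) = 3/26 ≈ 0.11538)
-41527 + (-46 + p*(-92)) = -41527 + (-46 + (3/26)*(-92)) = -41527 + (-46 - 138/13) = -41527 - 736/13 = -540587/13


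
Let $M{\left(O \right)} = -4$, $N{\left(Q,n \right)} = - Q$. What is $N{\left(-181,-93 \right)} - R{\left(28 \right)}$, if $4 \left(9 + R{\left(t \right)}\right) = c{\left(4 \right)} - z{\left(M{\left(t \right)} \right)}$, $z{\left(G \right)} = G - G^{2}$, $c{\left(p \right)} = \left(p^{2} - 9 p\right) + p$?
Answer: $189$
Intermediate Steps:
$c{\left(p \right)} = p^{2} - 8 p$
$R{\left(t \right)} = -8$ ($R{\left(t \right)} = -9 + \frac{4 \left(-8 + 4\right) - - 4 \left(1 - -4\right)}{4} = -9 + \frac{4 \left(-4\right) - - 4 \left(1 + 4\right)}{4} = -9 + \frac{-16 - \left(-4\right) 5}{4} = -9 + \frac{-16 - -20}{4} = -9 + \frac{-16 + 20}{4} = -9 + \frac{1}{4} \cdot 4 = -9 + 1 = -8$)
$N{\left(-181,-93 \right)} - R{\left(28 \right)} = \left(-1\right) \left(-181\right) - -8 = 181 + 8 = 189$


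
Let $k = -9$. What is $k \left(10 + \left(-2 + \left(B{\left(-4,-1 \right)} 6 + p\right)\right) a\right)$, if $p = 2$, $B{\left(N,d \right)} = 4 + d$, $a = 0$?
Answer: $-90$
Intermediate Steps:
$k \left(10 + \left(-2 + \left(B{\left(-4,-1 \right)} 6 + p\right)\right) a\right) = - 9 \left(10 + \left(-2 + \left(\left(4 - 1\right) 6 + 2\right)\right) 0\right) = - 9 \left(10 + \left(-2 + \left(3 \cdot 6 + 2\right)\right) 0\right) = - 9 \left(10 + \left(-2 + \left(18 + 2\right)\right) 0\right) = - 9 \left(10 + \left(-2 + 20\right) 0\right) = - 9 \left(10 + 18 \cdot 0\right) = - 9 \left(10 + 0\right) = \left(-9\right) 10 = -90$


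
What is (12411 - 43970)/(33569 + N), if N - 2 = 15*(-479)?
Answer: -31559/26386 ≈ -1.1961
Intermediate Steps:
N = -7183 (N = 2 + 15*(-479) = 2 - 7185 = -7183)
(12411 - 43970)/(33569 + N) = (12411 - 43970)/(33569 - 7183) = -31559/26386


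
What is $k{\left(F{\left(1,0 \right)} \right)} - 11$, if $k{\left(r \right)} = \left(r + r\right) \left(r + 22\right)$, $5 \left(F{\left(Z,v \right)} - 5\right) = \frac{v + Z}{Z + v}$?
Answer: $\frac{6797}{25} \approx 271.88$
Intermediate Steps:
$F{\left(Z,v \right)} = \frac{26}{5}$ ($F{\left(Z,v \right)} = 5 + \frac{\left(v + Z\right) \frac{1}{Z + v}}{5} = 5 + \frac{\left(Z + v\right) \frac{1}{Z + v}}{5} = 5 + \frac{1}{5} \cdot 1 = 5 + \frac{1}{5} = \frac{26}{5}$)
$k{\left(r \right)} = 2 r \left(22 + r\right)$
$k{\left(F{\left(1,0 \right)} \right)} - 11 = 2 \cdot \frac{26}{5} \left(22 + \frac{26}{5}\right) - 11 = 2 \cdot \frac{26}{5} \cdot \frac{136}{5} - 11 = \frac{7072}{25} - 11 = \frac{6797}{25}$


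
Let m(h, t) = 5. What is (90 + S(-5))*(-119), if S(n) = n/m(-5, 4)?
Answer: -10591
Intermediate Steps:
S(n) = n/5
(90 + S(-5))*(-119) = (90 + (⅕)*(-5))*(-119) = (90 - 1)*(-119) = 89*(-119) = -10591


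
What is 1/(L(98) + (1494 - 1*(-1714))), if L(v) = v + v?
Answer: 1/3404 ≈ 0.00029377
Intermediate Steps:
L(v) = 2*v
1/(L(98) + (1494 - 1*(-1714))) = 1/(2*98 + (1494 - 1*(-1714))) = 1/(196 + (1494 + 1714)) = 1/(196 + 3208) = 1/3404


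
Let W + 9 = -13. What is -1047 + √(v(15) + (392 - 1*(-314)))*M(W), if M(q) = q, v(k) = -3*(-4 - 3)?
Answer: -1047 - 22*√727 ≈ -1640.2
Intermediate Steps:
v(k) = 21 (v(k) = -3*(-7) = 21)
W = -22 (W = -9 - 13 = -22)
-1047 + √(v(15) + (392 - 1*(-314)))*M(W) = -1047 + √(21 + (392 - 1*(-314)))*(-22) = -1047 + √(21 + (392 + 314))*(-22) = -1047 + √(21 + 706)*(-22) = -1047 + √727*(-22) = -1047 - 22*√727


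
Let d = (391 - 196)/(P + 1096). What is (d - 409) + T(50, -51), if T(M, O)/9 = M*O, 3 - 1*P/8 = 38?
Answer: -6353583/272 ≈ -23359.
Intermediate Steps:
P = -280 (P = 24 - 8*38 = 24 - 304 = -280)
T(M, O) = 9*M*O (T(M, O) = 9*(M*O) = 9*M*O)
d = 65/272 (d = (391 - 196)/(-280 + 1096) = 195/816 = 195*(1/816) = 65/272 ≈ 0.23897)
(d - 409) + T(50, -51) = (65/272 - 409) + 9*50*(-51) = -111183/272 - 22950 = -6353583/272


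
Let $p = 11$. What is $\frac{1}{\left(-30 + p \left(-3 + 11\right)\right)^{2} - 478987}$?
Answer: $- \frac{1}{475623} \approx -2.1025 \cdot 10^{-6}$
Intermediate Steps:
$\frac{1}{\left(-30 + p \left(-3 + 11\right)\right)^{2} - 478987} = \frac{1}{\left(-30 + 11 \left(-3 + 11\right)\right)^{2} - 478987} = \frac{1}{\left(-30 + 11 \cdot 8\right)^{2} - 478987} = \frac{1}{\left(-30 + 88\right)^{2} - 478987} = \frac{1}{58^{2} - 478987} = \frac{1}{3364 - 478987} = \frac{1}{-475623} = - \frac{1}{475623}$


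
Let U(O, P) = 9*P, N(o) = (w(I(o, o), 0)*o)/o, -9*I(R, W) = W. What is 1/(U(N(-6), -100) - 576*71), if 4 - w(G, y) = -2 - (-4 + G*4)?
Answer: -1/41796 ≈ -2.3926e-5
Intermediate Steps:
I(R, W) = -W/9
w(G, y) = 2 + 4*G (w(G, y) = 4 - (-2 - (-4 + G*4)) = 4 - (-2 - (-4 + 4*G)) = 4 - (-2 + (4 - 4*G)) = 4 - (2 - 4*G) = 4 + (-2 + 4*G) = 2 + 4*G)
N(o) = 2 - 4*o/9 (N(o) = ((2 + 4*(-o/9))*o)/o = ((2 - 4*o/9)*o)/o = (o*(2 - 4*o/9))/o = 2 - 4*o/9)
1/(U(N(-6), -100) - 576*71) = 1/(9*(-100) - 576*71) = 1/(-900 - 40896) = 1/(-41796) = -1/41796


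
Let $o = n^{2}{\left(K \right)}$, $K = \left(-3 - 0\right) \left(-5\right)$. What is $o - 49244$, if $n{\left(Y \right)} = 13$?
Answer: $-49075$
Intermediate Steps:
$K = 15$ ($K = \left(-3 + 0\right) \left(-5\right) = \left(-3\right) \left(-5\right) = 15$)
$o = 169$ ($o = 13^{2} = 169$)
$o - 49244 = 169 - 49244 = -49075$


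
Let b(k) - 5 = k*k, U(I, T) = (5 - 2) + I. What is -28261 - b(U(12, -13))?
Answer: -28491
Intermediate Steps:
U(I, T) = 3 + I
b(k) = 5 + k**2 (b(k) = 5 + k*k = 5 + k**2)
-28261 - b(U(12, -13)) = -28261 - (5 + (3 + 12)**2) = -28261 - (5 + 15**2) = -28261 - (5 + 225) = -28261 - 1*230 = -28261 - 230 = -28491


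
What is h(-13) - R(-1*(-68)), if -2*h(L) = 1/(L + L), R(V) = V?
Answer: -3535/52 ≈ -67.981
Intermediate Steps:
h(L) = -1/(4*L) (h(L) = -1/(2*(L + L)) = -1/(2*L)/2 = -1/(4*L))
h(-13) - R(-1*(-68)) = -¼/(-13) - (-1)*(-68) = -¼*(-1/13) - 1*68 = 1/52 - 68 = -3535/52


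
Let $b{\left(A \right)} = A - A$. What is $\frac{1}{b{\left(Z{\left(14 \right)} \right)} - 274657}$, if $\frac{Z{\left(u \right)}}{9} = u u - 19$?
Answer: $- \frac{1}{274657} \approx -3.6409 \cdot 10^{-6}$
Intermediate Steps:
$Z{\left(u \right)} = -171 + 9 u^{2}$ ($Z{\left(u \right)} = 9 \left(u u - 19\right) = 9 \left(u^{2} - 19\right) = 9 \left(-19 + u^{2}\right) = -171 + 9 u^{2}$)
$b{\left(A \right)} = 0$
$\frac{1}{b{\left(Z{\left(14 \right)} \right)} - 274657} = \frac{1}{0 - 274657} = \frac{1}{-274657} = - \frac{1}{274657}$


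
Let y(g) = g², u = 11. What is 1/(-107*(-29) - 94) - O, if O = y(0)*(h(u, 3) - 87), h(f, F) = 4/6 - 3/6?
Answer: 1/3009 ≈ 0.00033234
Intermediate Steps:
h(f, F) = ⅙ (h(f, F) = 4*(⅙) - 3*⅙ = ⅔ - ½ = ⅙)
O = 0 (O = 0²*(⅙ - 87) = 0*(-521/6) = 0)
1/(-107*(-29) - 94) - O = 1/(-107*(-29) - 94) - 1*0 = 1/(3103 - 94) + 0 = 1/3009 + 0 = 1/3009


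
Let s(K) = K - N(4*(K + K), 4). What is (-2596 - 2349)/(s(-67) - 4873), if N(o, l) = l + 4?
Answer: 4945/4948 ≈ 0.99939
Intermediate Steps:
N(o, l) = 4 + l
s(K) = -8 + K (s(K) = K - (4 + 4) = K - 1*8 = K - 8 = -8 + K)
(-2596 - 2349)/(s(-67) - 4873) = (-2596 - 2349)/((-8 - 67) - 4873) = -4945/(-75 - 4873) = -4945/(-4948) = -4945*(-1/4948) = 4945/4948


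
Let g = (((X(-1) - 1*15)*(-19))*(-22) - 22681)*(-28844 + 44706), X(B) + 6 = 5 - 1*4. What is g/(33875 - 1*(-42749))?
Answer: -246186171/38312 ≈ -6425.8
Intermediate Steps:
X(B) = -5 (X(B) = -6 + (5 - 1*4) = -6 + (5 - 4) = -6 + 1 = -5)
g = -492372342 (g = (((-5 - 1*15)*(-19))*(-22) - 22681)*(-28844 + 44706) = (((-5 - 15)*(-19))*(-22) - 22681)*15862 = (-20*(-19)*(-22) - 22681)*15862 = (380*(-22) - 22681)*15862 = (-8360 - 22681)*15862 = -31041*15862 = -492372342)
g/(33875 - 1*(-42749)) = -492372342/(33875 - 1*(-42749)) = -492372342/(33875 + 42749) = -492372342/76624 = -492372342*1/76624 = -246186171/38312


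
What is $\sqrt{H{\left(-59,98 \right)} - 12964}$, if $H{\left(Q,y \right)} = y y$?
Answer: $4 i \sqrt{210} \approx 57.966 i$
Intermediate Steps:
$H{\left(Q,y \right)} = y^{2}$
$\sqrt{H{\left(-59,98 \right)} - 12964} = \sqrt{98^{2} - 12964} = \sqrt{9604 - 12964} = \sqrt{-3360} = 4 i \sqrt{210}$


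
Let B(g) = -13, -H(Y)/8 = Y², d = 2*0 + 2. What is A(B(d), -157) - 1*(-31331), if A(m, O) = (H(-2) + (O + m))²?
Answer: 72135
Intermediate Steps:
d = 2 (d = 0 + 2 = 2)
H(Y) = -8*Y²
A(m, O) = (-32 + O + m)² (A(m, O) = (-8*(-2)² + (O + m))² = (-8*4 + (O + m))² = (-32 + (O + m))² = (-32 + O + m)²)
A(B(d), -157) - 1*(-31331) = (-32 - 157 - 13)² - 1*(-31331) = (-202)² + 31331 = 40804 + 31331 = 72135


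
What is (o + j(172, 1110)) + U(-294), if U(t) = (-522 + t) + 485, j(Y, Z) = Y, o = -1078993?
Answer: -1079152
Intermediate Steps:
U(t) = -37 + t
(o + j(172, 1110)) + U(-294) = (-1078993 + 172) + (-37 - 294) = -1078821 - 331 = -1079152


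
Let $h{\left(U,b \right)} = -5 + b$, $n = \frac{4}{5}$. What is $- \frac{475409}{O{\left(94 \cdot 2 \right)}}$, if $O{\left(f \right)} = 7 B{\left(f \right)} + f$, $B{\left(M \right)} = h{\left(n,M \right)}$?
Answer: $- \frac{475409}{1469} \approx -323.63$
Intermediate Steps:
$n = \frac{4}{5}$ ($n = 4 \cdot \frac{1}{5} = \frac{4}{5} \approx 0.8$)
$B{\left(M \right)} = -5 + M$
$O{\left(f \right)} = -35 + 8 f$ ($O{\left(f \right)} = 7 \left(-5 + f\right) + f = \left(-35 + 7 f\right) + f = -35 + 8 f$)
$- \frac{475409}{O{\left(94 \cdot 2 \right)}} = - \frac{475409}{-35 + 8 \cdot 94 \cdot 2} = - \frac{475409}{-35 + 8 \cdot 188} = - \frac{475409}{-35 + 1504} = - \frac{475409}{1469}$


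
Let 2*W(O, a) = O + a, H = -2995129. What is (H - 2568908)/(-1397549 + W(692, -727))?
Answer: 3709358/931711 ≈ 3.9812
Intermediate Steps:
W(O, a) = O/2 + a/2 (W(O, a) = (O + a)/2 = O/2 + a/2)
(H - 2568908)/(-1397549 + W(692, -727)) = (-2995129 - 2568908)/(-1397549 + ((1/2)*692 + (1/2)*(-727))) = -5564037/(-1397549 + (346 - 727/2)) = -5564037/(-1397549 - 35/2) = -5564037/(-2795133/2) = -5564037*(-2/2795133) = 3709358/931711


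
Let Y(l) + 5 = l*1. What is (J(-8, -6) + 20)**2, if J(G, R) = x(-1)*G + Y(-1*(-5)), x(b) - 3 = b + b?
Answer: 144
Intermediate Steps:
x(b) = 3 + 2*b (x(b) = 3 + (b + b) = 3 + 2*b)
Y(l) = -5 + l (Y(l) = -5 + l*1 = -5 + l)
J(G, R) = G (J(G, R) = (3 + 2*(-1))*G + (-5 - 1*(-5)) = (3 - 2)*G + (-5 + 5) = 1*G + 0 = G + 0 = G)
(J(-8, -6) + 20)**2 = (-8 + 20)**2 = 12**2 = 144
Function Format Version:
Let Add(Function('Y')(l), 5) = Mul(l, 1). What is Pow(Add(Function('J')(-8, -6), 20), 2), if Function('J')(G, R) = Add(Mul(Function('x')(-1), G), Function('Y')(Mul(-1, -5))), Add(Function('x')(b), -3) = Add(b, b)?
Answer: 144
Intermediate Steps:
Function('x')(b) = Add(3, Mul(2, b)) (Function('x')(b) = Add(3, Add(b, b)) = Add(3, Mul(2, b)))
Function('Y')(l) = Add(-5, l) (Function('Y')(l) = Add(-5, Mul(l, 1)) = Add(-5, l))
Function('J')(G, R) = G (Function('J')(G, R) = Add(Mul(Add(3, Mul(2, -1)), G), Add(-5, Mul(-1, -5))) = Add(Mul(Add(3, -2), G), Add(-5, 5)) = Add(Mul(1, G), 0) = Add(G, 0) = G)
Pow(Add(Function('J')(-8, -6), 20), 2) = Pow(Add(-8, 20), 2) = Pow(12, 2) = 144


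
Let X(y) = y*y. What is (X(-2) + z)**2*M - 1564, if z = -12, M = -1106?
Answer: -72348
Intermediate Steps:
X(y) = y**2
(X(-2) + z)**2*M - 1564 = ((-2)**2 - 12)**2*(-1106) - 1564 = (4 - 12)**2*(-1106) - 1564 = (-8)**2*(-1106) - 1564 = 64*(-1106) - 1564 = -70784 - 1564 = -72348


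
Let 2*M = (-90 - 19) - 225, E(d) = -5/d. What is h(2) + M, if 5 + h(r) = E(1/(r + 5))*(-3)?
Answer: -67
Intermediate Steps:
h(r) = 70 + 15*r (h(r) = -5 - (25 + 5*r)*(-3) = -5 - 5*(5 + r)*(-3) = -5 + (-25 - 5*r)*(-3) = -5 + (75 + 15*r) = 70 + 15*r)
M = -167 (M = ((-90 - 19) - 225)/2 = (-109 - 225)/2 = (1/2)*(-334) = -167)
h(2) + M = (70 + 15*2) - 167 = (70 + 30) - 167 = 100 - 167 = -67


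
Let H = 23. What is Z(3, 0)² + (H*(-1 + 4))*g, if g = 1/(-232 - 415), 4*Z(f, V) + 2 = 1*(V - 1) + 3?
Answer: -69/647 ≈ -0.10665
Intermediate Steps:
Z(f, V) = V/4 (Z(f, V) = -½ + (1*(V - 1) + 3)/4 = -½ + (1*(-1 + V) + 3)/4 = -½ + ((-1 + V) + 3)/4 = -½ + (2 + V)/4 = -½ + (½ + V/4) = V/4)
g = -1/647 (g = 1/(-647) = -1/647 ≈ -0.0015456)
Z(3, 0)² + (H*(-1 + 4))*g = ((¼)*0)² + (23*(-1 + 4))*(-1/647) = 0² + (23*3)*(-1/647) = 0 + 69*(-1/647) = 0 - 69/647 = -69/647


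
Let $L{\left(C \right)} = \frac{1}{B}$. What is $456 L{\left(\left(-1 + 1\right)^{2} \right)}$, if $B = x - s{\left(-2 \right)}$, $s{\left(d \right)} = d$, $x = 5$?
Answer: $\frac{456}{7} \approx 65.143$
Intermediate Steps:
$B = 7$ ($B = 5 - -2 = 5 + 2 = 7$)
$L{\left(C \right)} = \frac{1}{7}$
$456 L{\left(\left(-1 + 1\right)^{2} \right)} = 456 \cdot \frac{1}{7} = \frac{456}{7}$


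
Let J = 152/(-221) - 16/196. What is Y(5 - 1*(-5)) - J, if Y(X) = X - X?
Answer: 8332/10829 ≈ 0.76942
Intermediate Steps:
Y(X) = 0
J = -8332/10829 (J = 152*(-1/221) - 16*1/196 = -152/221 - 4/49 = -8332/10829 ≈ -0.76942)
Y(5 - 1*(-5)) - J = 0 - 1*(-8332/10829) = 0 + 8332/10829 = 8332/10829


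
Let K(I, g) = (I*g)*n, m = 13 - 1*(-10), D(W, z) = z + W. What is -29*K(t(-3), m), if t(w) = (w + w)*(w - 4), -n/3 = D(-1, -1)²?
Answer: 336168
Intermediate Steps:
D(W, z) = W + z
m = 23 (m = 13 + 10 = 23)
n = -12 (n = -3*(-1 - 1)² = -3*(-2)² = -3*4 = -12)
t(w) = 2*w*(-4 + w) (t(w) = (2*w)*(-4 + w) = 2*w*(-4 + w))
K(I, g) = -12*I*g (K(I, g) = (I*g)*(-12) = -12*I*g)
-29*K(t(-3), m) = -(-348)*2*(-3)*(-4 - 3)*23 = -(-348)*2*(-3)*(-7)*23 = -(-348)*42*23 = -29*(-11592) = 336168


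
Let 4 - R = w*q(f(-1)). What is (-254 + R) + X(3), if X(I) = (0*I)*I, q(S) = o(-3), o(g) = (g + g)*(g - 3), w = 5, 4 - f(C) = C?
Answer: -430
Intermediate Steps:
f(C) = 4 - C
o(g) = 2*g*(-3 + g) (o(g) = (2*g)*(-3 + g) = 2*g*(-3 + g))
q(S) = 36 (q(S) = 2*(-3)*(-3 - 3) = 2*(-3)*(-6) = 36)
X(I) = 0 (X(I) = 0*I = 0)
R = -176 (R = 4 - 5*36 = 4 - 1*180 = 4 - 180 = -176)
(-254 + R) + X(3) = (-254 - 176) + 0 = -430 + 0 = -430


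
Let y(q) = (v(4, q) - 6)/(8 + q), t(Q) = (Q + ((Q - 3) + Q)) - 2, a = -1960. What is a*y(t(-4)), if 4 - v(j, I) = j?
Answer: -3920/3 ≈ -1306.7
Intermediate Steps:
v(j, I) = 4 - j
t(Q) = -5 + 3*Q (t(Q) = (Q + ((-3 + Q) + Q)) - 2 = (Q + (-3 + 2*Q)) - 2 = (-3 + 3*Q) - 2 = -5 + 3*Q)
y(q) = -6/(8 + q) (y(q) = ((4 - 1*4) - 6)/(8 + q) = ((4 - 4) - 6)/(8 + q) = (0 - 6)/(8 + q) = -6/(8 + q))
a*y(t(-4)) = -(-11760)/(8 + (-5 + 3*(-4))) = -(-11760)/(8 + (-5 - 12)) = -(-11760)/(8 - 17) = -(-11760)/(-9) = -(-11760)*(-1)/9 = -1960*⅔ = -3920/3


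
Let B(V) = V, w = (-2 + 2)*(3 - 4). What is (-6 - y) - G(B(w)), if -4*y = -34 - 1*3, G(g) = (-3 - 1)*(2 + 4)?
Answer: 35/4 ≈ 8.7500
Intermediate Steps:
w = 0 (w = 0*(-1) = 0)
G(g) = -24 (G(g) = -4*6 = -24)
y = 37/4 (y = -(-34 - 1*3)/4 = -(-34 - 3)/4 = -1/4*(-37) = 37/4 ≈ 9.2500)
(-6 - y) - G(B(w)) = (-6 - 1*37/4) - 1*(-24) = (-6 - 37/4) + 24 = -61/4 + 24 = 35/4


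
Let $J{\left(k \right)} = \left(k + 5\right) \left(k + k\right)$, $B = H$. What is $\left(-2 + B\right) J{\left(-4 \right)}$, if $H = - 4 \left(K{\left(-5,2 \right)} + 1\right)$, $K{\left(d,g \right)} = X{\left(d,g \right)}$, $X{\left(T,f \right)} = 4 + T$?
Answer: $16$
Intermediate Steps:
$K{\left(d,g \right)} = 4 + d$
$H = 0$ ($H = - 4 \left(\left(4 - 5\right) + 1\right) = - 4 \left(-1 + 1\right) = \left(-4\right) 0 = 0$)
$B = 0$
$J{\left(k \right)} = 2 k \left(5 + k\right)$ ($J{\left(k \right)} = \left(5 + k\right) 2 k = 2 k \left(5 + k\right)$)
$\left(-2 + B\right) J{\left(-4 \right)} = \left(-2 + 0\right) 2 \left(-4\right) \left(5 - 4\right) = - 2 \cdot 2 \left(-4\right) 1 = \left(-2\right) \left(-8\right) = 16$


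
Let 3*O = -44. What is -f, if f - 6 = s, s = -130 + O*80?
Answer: 3892/3 ≈ 1297.3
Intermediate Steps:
O = -44/3 (O = (⅓)*(-44) = -44/3 ≈ -14.667)
s = -3910/3 (s = -130 - 44/3*80 = -130 - 3520/3 = -3910/3 ≈ -1303.3)
f = -3892/3 (f = 6 - 3910/3 = -3892/3 ≈ -1297.3)
-f = -1*(-3892/3) = 3892/3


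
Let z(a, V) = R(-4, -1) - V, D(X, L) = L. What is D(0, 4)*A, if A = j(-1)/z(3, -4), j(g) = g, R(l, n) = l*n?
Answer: -1/2 ≈ -0.50000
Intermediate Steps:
z(a, V) = 4 - V (z(a, V) = -4*(-1) - V = 4 - V)
A = -1/8 (A = -1/(4 - 1*(-4)) = -1/(4 + 4) = -1/8 ≈ -0.12500)
D(0, 4)*A = 4*(-1/8) = -1/2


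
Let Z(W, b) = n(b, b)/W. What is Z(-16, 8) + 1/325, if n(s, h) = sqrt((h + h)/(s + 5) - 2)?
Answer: 1/325 - I*sqrt(130)/208 ≈ 0.0030769 - 0.054816*I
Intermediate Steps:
n(s, h) = sqrt(-2 + 2*h/(5 + s)) (n(s, h) = sqrt((2*h)/(5 + s) - 2) = sqrt(2*h/(5 + s) - 2) = sqrt(-2 + 2*h/(5 + s)))
Z(W, b) = sqrt(10)*sqrt(-1/(5 + b))/W (Z(W, b) = (sqrt(2)*sqrt((-5 + b - b)/(5 + b)))/W = (sqrt(2)*sqrt(-5/(5 + b)))/W = (sqrt(2)*(sqrt(5)*sqrt(-1/(5 + b))))/W = (sqrt(10)*sqrt(-1/(5 + b)))/W = sqrt(10)*sqrt(-1/(5 + b))/W)
Z(-16, 8) + 1/325 = sqrt(10)*sqrt(-1/(5 + 8))/(-16) + 1/325 = sqrt(10)*(-1/16)*sqrt(-1/13) + 1/325 = sqrt(10)*(-1/16)*(I*sqrt(13)/13) + 1/325 = -I*sqrt(130)/208 + 1/325 = 1/325 - I*sqrt(130)/208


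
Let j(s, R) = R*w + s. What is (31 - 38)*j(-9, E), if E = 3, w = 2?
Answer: 21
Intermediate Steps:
j(s, R) = s + 2*R (j(s, R) = R*2 + s = 2*R + s = s + 2*R)
(31 - 38)*j(-9, E) = (31 - 38)*(-9 + 2*3) = -7*(-9 + 6) = -7*(-3) = 21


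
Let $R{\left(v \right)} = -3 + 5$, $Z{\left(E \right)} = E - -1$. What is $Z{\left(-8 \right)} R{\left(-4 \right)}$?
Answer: $-14$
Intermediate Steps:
$Z{\left(E \right)} = 1 + E$ ($Z{\left(E \right)} = E + 1 = 1 + E$)
$R{\left(v \right)} = 2$
$Z{\left(-8 \right)} R{\left(-4 \right)} = \left(1 - 8\right) 2 = \left(-7\right) 2 = -14$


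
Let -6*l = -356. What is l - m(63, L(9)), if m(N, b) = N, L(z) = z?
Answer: -11/3 ≈ -3.6667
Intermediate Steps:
l = 178/3 (l = -⅙*(-356) = 178/3 ≈ 59.333)
l - m(63, L(9)) = 178/3 - 1*63 = 178/3 - 63 = -11/3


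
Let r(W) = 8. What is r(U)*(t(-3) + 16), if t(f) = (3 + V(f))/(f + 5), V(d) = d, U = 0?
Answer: 128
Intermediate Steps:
t(f) = (3 + f)/(5 + f) (t(f) = (3 + f)/(f + 5) = (3 + f)/(5 + f))
r(U)*(t(-3) + 16) = 8*((3 - 3)/(5 - 3) + 16) = 8*(0/2 + 16) = 8*((½)*0 + 16) = 8*(0 + 16) = 8*16 = 128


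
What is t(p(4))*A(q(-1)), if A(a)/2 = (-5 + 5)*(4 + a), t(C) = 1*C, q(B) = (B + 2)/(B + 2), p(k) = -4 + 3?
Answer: 0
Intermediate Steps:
p(k) = -1
q(B) = 1 (q(B) = (2 + B)/(2 + B) = 1)
t(C) = C
A(a) = 0 (A(a) = 2*((-5 + 5)*(4 + a)) = 2*(0*(4 + a)) = 2*0 = 0)
t(p(4))*A(q(-1)) = -1*0 = 0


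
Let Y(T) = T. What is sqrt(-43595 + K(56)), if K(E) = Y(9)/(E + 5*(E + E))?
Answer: I*sqrt(4135594694)/308 ≈ 208.79*I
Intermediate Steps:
K(E) = 9/(11*E) (K(E) = 9/(E + 5*(E + E)) = 9/(E + 5*(2*E)) = 9/(E + 10*E) = 9/(11*E))
sqrt(-43595 + K(56)) = sqrt(-43595 + (9/11)/56) = sqrt(-43595 + (9/11)*(1/56)) = sqrt(-43595 + 9/616) = sqrt(-26854511/616) = I*sqrt(4135594694)/308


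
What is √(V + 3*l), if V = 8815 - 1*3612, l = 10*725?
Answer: √26953 ≈ 164.17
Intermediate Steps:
l = 7250
V = 5203 (V = 8815 - 3612 = 5203)
√(V + 3*l) = √(5203 + 3*7250) = √(5203 + 21750) = √26953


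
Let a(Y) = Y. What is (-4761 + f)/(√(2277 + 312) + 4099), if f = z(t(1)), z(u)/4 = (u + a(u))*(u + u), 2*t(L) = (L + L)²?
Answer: -19253003/16799212 + 4697*√2589/16799212 ≈ -1.1318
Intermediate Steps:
t(L) = 2*L² (t(L) = (L + L)²/2 = (2*L)²/2 = (4*L²)/2 = 2*L²)
z(u) = 16*u² (z(u) = 4*((u + u)*(u + u)) = 4*((2*u)*(2*u)) = 4*(4*u²) = 16*u²)
f = 64 (f = 16*(2*1²)² = 16*(2*1)² = 16*2² = 16*4 = 64)
(-4761 + f)/(√(2277 + 312) + 4099) = (-4761 + 64)/(√(2277 + 312) + 4099) = -4697/(√2589 + 4099) = -4697/(4099 + √2589)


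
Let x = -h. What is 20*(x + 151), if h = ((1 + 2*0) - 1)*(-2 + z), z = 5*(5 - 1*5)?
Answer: 3020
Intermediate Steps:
z = 0 (z = 5*(5 - 5) = 5*0 = 0)
h = 0 (h = ((1 + 2*0) - 1)*(-2 + 0) = ((1 + 0) - 1)*(-2) = (1 - 1)*(-2) = 0*(-2) = 0)
x = 0 (x = -1*0 = 0)
20*(x + 151) = 20*(0 + 151) = 20*151 = 3020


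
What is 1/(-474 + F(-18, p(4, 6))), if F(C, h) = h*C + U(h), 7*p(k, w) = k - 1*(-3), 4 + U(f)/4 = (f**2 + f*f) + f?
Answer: -1/496 ≈ -0.0020161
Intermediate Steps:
U(f) = -16 + 4*f + 8*f**2 (U(f) = -16 + 4*((f**2 + f*f) + f) = -16 + 4*((f**2 + f**2) + f) = -16 + 4*(2*f**2 + f) = -16 + 4*(f + 2*f**2) = -16 + (4*f + 8*f**2) = -16 + 4*f + 8*f**2)
p(k, w) = 3/7 + k/7 (p(k, w) = (k - 1*(-3))/7 = (k + 3)/7 = (3 + k)/7 = 3/7 + k/7)
F(C, h) = -16 + 4*h + 8*h**2 + C*h (F(C, h) = h*C + (-16 + 4*h + 8*h**2) = C*h + (-16 + 4*h + 8*h**2) = -16 + 4*h + 8*h**2 + C*h)
1/(-474 + F(-18, p(4, 6))) = 1/(-474 + (-16 + 4*(3/7 + (1/7)*4) + 8*(3/7 + (1/7)*4)**2 - 18*(3/7 + (1/7)*4))) = 1/(-474 + (-16 + 4*(3/7 + 4/7) + 8*(3/7 + 4/7)**2 - 18*(3/7 + 4/7))) = 1/(-474 + (-16 + 4*1 + 8*1**2 - 18*1)) = 1/(-474 + (-16 + 4 + 8*1 - 18)) = 1/(-474 + (-16 + 4 + 8 - 18)) = 1/(-474 - 22) = 1/(-496) = -1/496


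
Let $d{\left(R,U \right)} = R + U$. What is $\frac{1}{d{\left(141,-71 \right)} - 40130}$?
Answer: $- \frac{1}{40060} \approx -2.4963 \cdot 10^{-5}$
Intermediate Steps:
$\frac{1}{d{\left(141,-71 \right)} - 40130} = \frac{1}{\left(141 - 71\right) - 40130} = \frac{1}{70 - 40130} = \frac{1}{-40060} = - \frac{1}{40060}$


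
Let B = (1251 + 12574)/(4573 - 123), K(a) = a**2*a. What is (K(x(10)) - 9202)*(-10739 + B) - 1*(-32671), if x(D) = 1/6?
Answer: 3799597111667/38448 ≈ 9.8824e+7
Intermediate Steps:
x(D) = 1/6
K(a) = a**3
B = 553/178 (B = 13825/4450 = 13825*(1/4450) = 553/178 ≈ 3.1067)
(K(x(10)) - 9202)*(-10739 + B) - 1*(-32671) = ((1/6)**3 - 9202)*(-10739 + 553/178) - 1*(-32671) = (1/216 - 9202)*(-1910989/178) + 32671 = -1987631/216*(-1910989/178) + 32671 = 3798340977059/38448 + 32671 = 3799597111667/38448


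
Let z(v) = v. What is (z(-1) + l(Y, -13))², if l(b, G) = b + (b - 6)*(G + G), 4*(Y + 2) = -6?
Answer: 235225/4 ≈ 58806.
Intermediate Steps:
Y = -7/2 (Y = -2 + (¼)*(-6) = -2 - 3/2 = -7/2 ≈ -3.5000)
l(b, G) = b + 2*G*(-6 + b) (l(b, G) = b + (-6 + b)*(2*G) = b + 2*G*(-6 + b))
(z(-1) + l(Y, -13))² = (-1 + (-7/2 - 12*(-13) + 2*(-13)*(-7/2)))² = (-1 + (-7/2 + 156 + 91))² = (-1 + 487/2)² = (485/2)² = 235225/4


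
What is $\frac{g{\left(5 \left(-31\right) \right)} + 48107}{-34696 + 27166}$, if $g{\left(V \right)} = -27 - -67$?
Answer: $- \frac{16049}{2510} \approx -6.394$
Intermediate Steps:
$g{\left(V \right)} = 40$ ($g{\left(V \right)} = -27 + 67 = 40$)
$\frac{g{\left(5 \left(-31\right) \right)} + 48107}{-34696 + 27166} = \frac{40 + 48107}{-34696 + 27166} = \frac{48147}{-7530} = 48147 \left(- \frac{1}{7530}\right) = - \frac{16049}{2510}$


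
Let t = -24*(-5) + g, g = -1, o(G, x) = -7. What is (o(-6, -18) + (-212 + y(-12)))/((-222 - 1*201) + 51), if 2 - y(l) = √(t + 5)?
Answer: 7/12 + √31/186 ≈ 0.61327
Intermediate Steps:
t = 119 (t = -24*(-5) - 1 = -4*(-30) - 1 = 120 - 1 = 119)
y(l) = 2 - 2*√31 (y(l) = 2 - √(119 + 5) = 2 - √124 = 2 - 2*√31)
(o(-6, -18) + (-212 + y(-12)))/((-222 - 1*201) + 51) = (-7 + (-212 + (2 - 2*√31)))/((-222 - 1*201) + 51) = (-7 + (-210 - 2*√31))/((-222 - 201) + 51) = (-217 - 2*√31)/(-423 + 51) = (-217 - 2*√31)/(-372) = (-217 - 2*√31)*(-1/372) = 7/12 + √31/186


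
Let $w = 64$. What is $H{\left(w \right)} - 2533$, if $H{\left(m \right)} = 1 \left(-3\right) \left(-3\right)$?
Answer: $-2524$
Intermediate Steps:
$H{\left(m \right)} = 9$ ($H{\left(m \right)} = \left(-3\right) \left(-3\right) = 9$)
$H{\left(w \right)} - 2533 = 9 - 2533 = -2524$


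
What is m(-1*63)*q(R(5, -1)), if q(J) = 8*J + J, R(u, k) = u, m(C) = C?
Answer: -2835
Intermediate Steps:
q(J) = 9*J
m(-1*63)*q(R(5, -1)) = (-1*63)*(9*5) = -63*45 = -2835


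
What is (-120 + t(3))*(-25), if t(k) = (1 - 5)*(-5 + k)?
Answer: 2800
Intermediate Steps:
t(k) = 20 - 4*k (t(k) = -4*(-5 + k) = 20 - 4*k)
(-120 + t(3))*(-25) = (-120 + (20 - 4*3))*(-25) = (-120 + (20 - 12))*(-25) = (-120 + 8)*(-25) = -112*(-25) = 2800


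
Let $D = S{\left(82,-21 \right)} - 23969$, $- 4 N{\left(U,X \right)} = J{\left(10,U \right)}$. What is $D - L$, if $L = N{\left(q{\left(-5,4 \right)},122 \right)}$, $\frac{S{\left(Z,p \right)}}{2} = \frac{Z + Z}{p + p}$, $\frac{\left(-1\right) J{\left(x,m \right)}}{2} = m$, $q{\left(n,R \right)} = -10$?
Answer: $- \frac{503408}{21} \approx -23972.0$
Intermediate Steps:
$J{\left(x,m \right)} = - 2 m$
$N{\left(U,X \right)} = \frac{U}{2}$ ($N{\left(U,X \right)} = - \frac{\left(-2\right) U}{4} = \frac{U}{2}$)
$S{\left(Z,p \right)} = \frac{2 Z}{p}$ ($S{\left(Z,p \right)} = 2 \frac{Z + Z}{p + p} = 2 \frac{2 Z}{2 p} = 2 \cdot 2 Z \frac{1}{2 p} = 2 \frac{Z}{p} = \frac{2 Z}{p}$)
$L = -5$ ($L = \frac{1}{2} \left(-10\right) = -5$)
$D = - \frac{503513}{21}$ ($D = 2 \cdot 82 \frac{1}{-21} - 23969 = 2 \cdot 82 \left(- \frac{1}{21}\right) - 23969 = - \frac{164}{21} - 23969 = - \frac{503513}{21} \approx -23977.0$)
$D - L = - \frac{503513}{21} - -5 = - \frac{503513}{21} + 5 = - \frac{503408}{21}$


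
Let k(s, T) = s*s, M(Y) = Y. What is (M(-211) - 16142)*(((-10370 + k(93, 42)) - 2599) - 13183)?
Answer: 286226559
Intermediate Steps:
k(s, T) = s²
(M(-211) - 16142)*(((-10370 + k(93, 42)) - 2599) - 13183) = (-211 - 16142)*(((-10370 + 93²) - 2599) - 13183) = -16353*(((-10370 + 8649) - 2599) - 13183) = -16353*((-1721 - 2599) - 13183) = -16353*(-4320 - 13183) = -16353*(-17503) = 286226559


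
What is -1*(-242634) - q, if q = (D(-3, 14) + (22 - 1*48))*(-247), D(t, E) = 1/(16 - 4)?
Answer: 2834791/12 ≈ 2.3623e+5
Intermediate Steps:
D(t, E) = 1/12
q = 76817/12 (q = (1/12 + (22 - 1*48))*(-247) = (1/12 + (22 - 48))*(-247) = (1/12 - 26)*(-247) = -311/12*(-247) = 76817/12 ≈ 6401.4)
-1*(-242634) - q = -1*(-242634) - 1*76817/12 = 242634 - 76817/12 = 2834791/12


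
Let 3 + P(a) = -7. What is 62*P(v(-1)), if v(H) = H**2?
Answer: -620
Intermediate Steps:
P(a) = -10 (P(a) = -3 - 7 = -10)
62*P(v(-1)) = 62*(-10) = -620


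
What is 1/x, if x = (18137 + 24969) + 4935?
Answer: 1/48041 ≈ 2.0816e-5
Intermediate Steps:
x = 48041 (x = 43106 + 4935 = 48041)
1/x = 1/48041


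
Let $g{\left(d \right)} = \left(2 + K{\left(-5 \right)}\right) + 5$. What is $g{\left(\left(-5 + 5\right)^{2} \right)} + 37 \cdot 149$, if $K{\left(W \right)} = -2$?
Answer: $5518$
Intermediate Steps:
$g{\left(d \right)} = 5$ ($g{\left(d \right)} = \left(2 - 2\right) + 5 = 0 + 5 = 5$)
$g{\left(\left(-5 + 5\right)^{2} \right)} + 37 \cdot 149 = 5 + 37 \cdot 149 = 5 + 5513 = 5518$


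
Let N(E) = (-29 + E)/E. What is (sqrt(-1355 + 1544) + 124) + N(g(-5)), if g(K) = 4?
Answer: 471/4 + 3*sqrt(21) ≈ 131.50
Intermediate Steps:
N(E) = (-29 + E)/E
(sqrt(-1355 + 1544) + 124) + N(g(-5)) = (sqrt(-1355 + 1544) + 124) + (-29 + 4)/4 = (sqrt(189) + 124) + (1/4)*(-25) = (3*sqrt(21) + 124) - 25/4 = (124 + 3*sqrt(21)) - 25/4 = 471/4 + 3*sqrt(21)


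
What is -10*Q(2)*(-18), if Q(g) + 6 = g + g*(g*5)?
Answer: 2880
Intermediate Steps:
Q(g) = -6 + g + 5*g² (Q(g) = -6 + (g + g*(g*5)) = -6 + (g + g*(5*g)) = -6 + (g + 5*g²) = -6 + g + 5*g²)
-10*Q(2)*(-18) = -10*(-6 + 2 + 5*2²)*(-18) = -10*(-6 + 2 + 5*4)*(-18) = -10*(-6 + 2 + 20)*(-18) = -10*16*(-18) = -160*(-18) = 2880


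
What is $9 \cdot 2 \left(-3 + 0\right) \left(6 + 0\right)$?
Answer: $-324$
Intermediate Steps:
$9 \cdot 2 \left(-3 + 0\right) \left(6 + 0\right) = 18 \left(\left(-3\right) 6\right) = 18 \left(-18\right) = -324$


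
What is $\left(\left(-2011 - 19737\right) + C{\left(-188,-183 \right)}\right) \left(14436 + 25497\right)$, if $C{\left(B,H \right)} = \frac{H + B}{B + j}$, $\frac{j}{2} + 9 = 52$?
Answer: $- \frac{1736635275}{2} \approx -8.6832 \cdot 10^{8}$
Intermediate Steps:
$j = 86$ ($j = -18 + 2 \cdot 52 = -18 + 104 = 86$)
$C{\left(B,H \right)} = \frac{B + H}{86 + B}$ ($C{\left(B,H \right)} = \frac{H + B}{B + 86} = \frac{B + H}{86 + B}$)
$\left(\left(-2011 - 19737\right) + C{\left(-188,-183 \right)}\right) \left(14436 + 25497\right) = \left(\left(-2011 - 19737\right) + \frac{-188 - 183}{86 - 188}\right) \left(14436 + 25497\right) = \left(\left(-2011 - 19737\right) + \frac{1}{-102} \left(-371\right)\right) 39933 = \left(-21748 - - \frac{371}{102}\right) 39933 = \left(-21748 + \frac{371}{102}\right) 39933 = \left(- \frac{2217925}{102}\right) 39933 = - \frac{1736635275}{2}$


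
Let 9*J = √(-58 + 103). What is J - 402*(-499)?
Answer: 200598 + √5/3 ≈ 2.0060e+5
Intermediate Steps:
J = √5/3 (J = √(-58 + 103)/9 = √45/9 = (3*√5)/9 = √5/3 ≈ 0.74536)
J - 402*(-499) = √5/3 - 402*(-499) = √5/3 + 200598 = 200598 + √5/3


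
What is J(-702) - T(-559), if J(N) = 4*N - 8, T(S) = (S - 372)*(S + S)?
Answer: -1043674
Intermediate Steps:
T(S) = 2*S*(-372 + S) (T(S) = (-372 + S)*(2*S) = 2*S*(-372 + S))
J(N) = -8 + 4*N
J(-702) - T(-559) = (-8 + 4*(-702)) - 2*(-559)*(-372 - 559) = (-8 - 2808) - 2*(-559)*(-931) = -2816 - 1*1040858 = -2816 - 1040858 = -1043674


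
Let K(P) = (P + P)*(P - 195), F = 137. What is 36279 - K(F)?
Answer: 52171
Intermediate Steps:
K(P) = 2*P*(-195 + P) (K(P) = (2*P)*(-195 + P) = 2*P*(-195 + P))
36279 - K(F) = 36279 - 2*137*(-195 + 137) = 36279 - 2*137*(-58) = 36279 - 1*(-15892) = 36279 + 15892 = 52171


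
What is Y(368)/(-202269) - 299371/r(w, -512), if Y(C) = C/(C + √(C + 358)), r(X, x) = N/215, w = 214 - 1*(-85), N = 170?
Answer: -175363281102515801/463168905954 + 2024*√6/13622614881 ≈ -3.7862e+5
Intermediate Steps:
w = 299 (w = 214 + 85 = 299)
r(X, x) = 34/43 (r(X, x) = 170/215 = 170*(1/215) = 34/43)
Y(C) = C/(C + √(358 + C))
Y(368)/(-202269) - 299371/r(w, -512) = (368/(368 + √(358 + 368)))/(-202269) - 299371/34/43 = (368/(368 + √726))*(-1/202269) - 299371*43/34 = (368/(368 + 11*√6))*(-1/202269) - 12872953/34 = -368/(202269*(368 + 11*√6)) - 12872953/34 = -12872953/34 - 368/(202269*(368 + 11*√6))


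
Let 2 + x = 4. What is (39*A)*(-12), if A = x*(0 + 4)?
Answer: -3744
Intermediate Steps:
x = 2 (x = -2 + 4 = 2)
A = 8 (A = 2*(0 + 4) = 2*4 = 8)
(39*A)*(-12) = (39*8)*(-12) = 312*(-12) = -3744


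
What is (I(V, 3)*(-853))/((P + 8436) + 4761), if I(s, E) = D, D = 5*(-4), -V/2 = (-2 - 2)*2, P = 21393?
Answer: 1706/3459 ≈ 0.49321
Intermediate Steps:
V = 16 (V = -2*(-2 - 2)*2 = -(-8)*2 = -2*(-8) = 16)
D = -20
I(s, E) = -20
(I(V, 3)*(-853))/((P + 8436) + 4761) = (-20*(-853))/((21393 + 8436) + 4761) = 17060/(29829 + 4761) = 17060/34590 = 17060*(1/34590) = 1706/3459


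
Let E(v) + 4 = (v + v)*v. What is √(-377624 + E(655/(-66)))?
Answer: I*√1644089518/66 ≈ 614.35*I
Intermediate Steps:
E(v) = -4 + 2*v² (E(v) = -4 + (v + v)*v = -4 + (2*v)*v = -4 + 2*v²)
√(-377624 + E(655/(-66))) = √(-377624 + (-4 + 2*(655/(-66))²)) = √(-377624 + (-4 + 2*(655*(-1/66))²)) = √(-377624 + (-4 + 2*(-655/66)²)) = √(-377624 + (-4 + 2*(429025/4356))) = √(-377624 + (-4 + 429025/2178)) = √(-377624 + 420313/2178) = √(-822044759/2178) = I*√1644089518/66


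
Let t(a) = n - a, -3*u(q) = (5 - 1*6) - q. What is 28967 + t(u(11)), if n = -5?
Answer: 28958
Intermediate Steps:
u(q) = ⅓ + q/3 (u(q) = -((5 - 1*6) - q)/3 = -((5 - 6) - q)/3 = -(-1 - q)/3 = ⅓ + q/3)
t(a) = -5 - a
28967 + t(u(11)) = 28967 + (-5 - (⅓ + (⅓)*11)) = 28967 + (-5 - (⅓ + 11/3)) = 28967 + (-5 - 1*4) = 28967 + (-5 - 4) = 28967 - 9 = 28958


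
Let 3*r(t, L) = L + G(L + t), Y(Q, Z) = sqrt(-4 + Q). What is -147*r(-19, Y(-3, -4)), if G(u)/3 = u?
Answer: 2793 - 196*I*sqrt(7) ≈ 2793.0 - 518.57*I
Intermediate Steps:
G(u) = 3*u
r(t, L) = t + 4*L/3 (r(t, L) = (L + 3*(L + t))/3 = (L + (3*L + 3*t))/3 = (3*t + 4*L)/3 = t + 4*L/3)
-147*r(-19, Y(-3, -4)) = -147*(-19 + 4*sqrt(-4 - 3)/3) = -147*(-19 + 4*sqrt(-7)/3) = -147*(-19 + 4*(I*sqrt(7))/3) = -147*(-19 + 4*I*sqrt(7)/3) = 2793 - 196*I*sqrt(7)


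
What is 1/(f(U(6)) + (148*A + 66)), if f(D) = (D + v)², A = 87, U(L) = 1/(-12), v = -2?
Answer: 144/1864273 ≈ 7.7242e-5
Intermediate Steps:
U(L) = -1/12
f(D) = (-2 + D)² (f(D) = (D - 2)² = (-2 + D)²)
1/(f(U(6)) + (148*A + 66)) = 1/((-2 - 1/12)² + (148*87 + 66)) = 1/((-25/12)² + (12876 + 66)) = 1/(625/144 + 12942) = 1/(1864273/144) = 144/1864273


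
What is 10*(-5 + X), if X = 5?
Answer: 0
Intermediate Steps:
10*(-5 + X) = 10*(-5 + 5) = 10*0 = 0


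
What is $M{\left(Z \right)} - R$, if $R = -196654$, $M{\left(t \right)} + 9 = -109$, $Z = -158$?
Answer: $196536$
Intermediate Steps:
$M{\left(t \right)} = -118$ ($M{\left(t \right)} = -9 - 109 = -118$)
$M{\left(Z \right)} - R = -118 - -196654 = -118 + 196654 = 196536$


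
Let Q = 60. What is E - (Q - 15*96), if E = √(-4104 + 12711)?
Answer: 1380 + √8607 ≈ 1472.8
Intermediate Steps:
E = √8607 ≈ 92.774
E - (Q - 15*96) = √8607 - (60 - 15*96) = √8607 - (60 - 1440) = √8607 - 1*(-1380) = √8607 + 1380 = 1380 + √8607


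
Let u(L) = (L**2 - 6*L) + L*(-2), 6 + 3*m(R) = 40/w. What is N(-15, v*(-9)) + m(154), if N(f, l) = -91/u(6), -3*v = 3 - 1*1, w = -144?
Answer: 593/108 ≈ 5.4907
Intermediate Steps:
m(R) = -113/54 (m(R) = -2 + (40/(-144))/3 = -2 + (40*(-1/144))/3 = -2 + (1/3)*(-5/18) = -2 - 5/54 = -113/54)
v = -2/3 (v = -(3 - 1*1)/3 = -(3 - 1)/3 = -1/3*2 = -2/3 ≈ -0.66667)
u(L) = L**2 - 8*L (u(L) = (L**2 - 6*L) - 2*L = L**2 - 8*L)
N(f, l) = 91/12 (N(f, l) = -91*1/(6*(-8 + 6)) = -91/(6*(-2)) = -91/(-12) = -91*(-1/12) = 91/12)
N(-15, v*(-9)) + m(154) = 91/12 - 113/54 = 593/108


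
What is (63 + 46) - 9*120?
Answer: -971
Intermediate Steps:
(63 + 46) - 9*120 = 109 - 1080 = -971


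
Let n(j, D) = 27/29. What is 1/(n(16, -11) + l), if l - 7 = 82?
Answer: 29/2608 ≈ 0.011120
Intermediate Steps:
l = 89 (l = 7 + 82 = 89)
n(j, D) = 27/29 (n(j, D) = 27*(1/29) = 27/29)
1/(n(16, -11) + l) = 1/(27/29 + 89) = 1/(2608/29) = 29/2608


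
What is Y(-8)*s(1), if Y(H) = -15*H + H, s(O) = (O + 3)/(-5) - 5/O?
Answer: -3248/5 ≈ -649.60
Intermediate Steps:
s(O) = -⅗ - 5/O - O/5 (s(O) = (3 + O)*(-⅕) - 5/O = (-⅗ - O/5) - 5/O = -⅗ - 5/O - O/5)
Y(H) = -14*H
Y(-8)*s(1) = (-14*(-8))*((⅕)*(-25 - 1*1*(3 + 1))/1) = 112*((⅕)*1*(-25 - 1*1*4)) = 112*((⅕)*1*(-25 - 4)) = 112*((⅕)*1*(-29)) = 112*(-29/5) = -3248/5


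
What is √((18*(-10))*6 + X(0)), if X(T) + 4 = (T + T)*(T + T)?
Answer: 2*I*√271 ≈ 32.924*I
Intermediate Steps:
X(T) = -4 + 4*T² (X(T) = -4 + (T + T)*(T + T) = -4 + (2*T)*(2*T) = -4 + 4*T²)
√((18*(-10))*6 + X(0)) = √((18*(-10))*6 + (-4 + 4*0²)) = √(-180*6 + (-4 + 4*0)) = √(-1080 + (-4 + 0)) = √(-1080 - 4) = √(-1084) = 2*I*√271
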